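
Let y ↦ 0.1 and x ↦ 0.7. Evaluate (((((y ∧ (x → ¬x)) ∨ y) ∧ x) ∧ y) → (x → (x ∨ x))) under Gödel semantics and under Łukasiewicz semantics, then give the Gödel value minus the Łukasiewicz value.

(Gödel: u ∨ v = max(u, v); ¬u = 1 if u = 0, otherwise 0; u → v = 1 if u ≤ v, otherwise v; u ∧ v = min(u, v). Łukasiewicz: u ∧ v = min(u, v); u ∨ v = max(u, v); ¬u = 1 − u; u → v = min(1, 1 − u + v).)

Gödel evaluation:
  ¬x: Gödel ¬ of 0.7 = 0 (operand ≠ 0)
  (x → ¬x): 0.7 > 0, so result = 0
  (y ∧ (x → ¬x)) = min(0.1, 0) = 0
  ((y ∧ (x → ¬x)) ∨ y) = max(0, 0.1) = 0.1
  (((y ∧ (x → ¬x)) ∨ y) ∧ x) = min(0.1, 0.7) = 0.1
  ((((y ∧ (x → ¬x)) ∨ y) ∧ x) ∧ y) = min(0.1, 0.1) = 0.1
  (x ∨ x) = max(0.7, 0.7) = 0.7
  (x → (x ∨ x)): 0.7 ≤ 0.7, so result = 1
  (((((y ∧ (x → ¬x)) ∨ y) ∧ x) ∧ y) → (x → (x ∨ x))): 0.1 ≤ 1, so result = 1
  Gödel value = 1
Łukasiewicz evaluation:
  ¬x: Łukasiewicz ¬ gives 1 − 0.7 = 0.3
  (x → ¬x): min(1, 1 − 0.7 + 0.3) = 0.6
  (y ∧ (x → ¬x)) = min(0.1, 0.6) = 0.1
  ((y ∧ (x → ¬x)) ∨ y) = max(0.1, 0.1) = 0.1
  (((y ∧ (x → ¬x)) ∨ y) ∧ x) = min(0.1, 0.7) = 0.1
  ((((y ∧ (x → ¬x)) ∨ y) ∧ x) ∧ y) = min(0.1, 0.1) = 0.1
  (x ∨ x) = max(0.7, 0.7) = 0.7
  (x → (x ∨ x)): min(1, 1 − 0.7 + 0.7) = 1
  (((((y ∧ (x → ¬x)) ∨ y) ∧ x) ∧ y) → (x → (x ∨ x))): min(1, 1 − 0.1 + 1) = 1
  Łukasiewicz value = 1
Difference: 1 − 1 = 0.00

0.00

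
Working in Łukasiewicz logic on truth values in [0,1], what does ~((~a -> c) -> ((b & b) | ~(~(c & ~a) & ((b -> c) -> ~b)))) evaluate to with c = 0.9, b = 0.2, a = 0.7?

~a: Łukasiewicz ¬ gives 1 − 0.7 = 0.3
(~a -> c): min(1, 1 − 0.3 + 0.9) = 1
(b & b) = min(0.2, 0.2) = 0.2
~a: Łukasiewicz ¬ gives 1 − 0.7 = 0.3
(c & ~a) = min(0.9, 0.3) = 0.3
~(c & ~a): Łukasiewicz ¬ gives 1 − 0.3 = 0.7
(b -> c): min(1, 1 − 0.2 + 0.9) = 1
~b: Łukasiewicz ¬ gives 1 − 0.2 = 0.8
((b -> c) -> ~b): min(1, 1 − 1 + 0.8) = 0.8
(~(c & ~a) & ((b -> c) -> ~b)) = min(0.7, 0.8) = 0.7
~(~(c & ~a) & ((b -> c) -> ~b)): Łukasiewicz ¬ gives 1 − 0.7 = 0.3
((b & b) | ~(~(c & ~a) & ((b -> c) -> ~b))) = max(0.2, 0.3) = 0.3
((~a -> c) -> ((b & b) | ~(~(c & ~a) & ((b -> c) -> ~b)))): min(1, 1 − 1 + 0.3) = 0.3
~((~a -> c) -> ((b & b) | ~(~(c & ~a) & ((b -> c) -> ~b)))): Łukasiewicz ¬ gives 1 − 0.3 = 0.7

0.70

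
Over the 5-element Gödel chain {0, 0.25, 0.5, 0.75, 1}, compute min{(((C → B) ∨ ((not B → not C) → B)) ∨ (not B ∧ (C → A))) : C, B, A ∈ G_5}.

The minimum is attained at C = 0.5, B = 0.25, A = 0:
  (C → B): 0.5 > 0.25, so result = 0.25
  not B: Gödel ¬ of 0.25 = 0 (operand ≠ 0)
  not C: Gödel ¬ of 0.5 = 0 (operand ≠ 0)
  (not B → not C): 0 ≤ 0, so result = 1
  ((not B → not C) → B): 1 > 0.25, so result = 0.25
  ((C → B) ∨ ((not B → not C) → B)) = max(0.25, 0.25) = 0.25
  not B: Gödel ¬ of 0.25 = 0 (operand ≠ 0)
  (C → A): 0.5 > 0, so result = 0
  (not B ∧ (C → A)) = min(0, 0) = 0
  (((C → B) ∨ ((not B → not C) → B)) ∨ (not B ∧ (C → A))) = max(0.25, 0) = 0.25
Checking all 125 assignments confirms none give a value below 0.25.

0.25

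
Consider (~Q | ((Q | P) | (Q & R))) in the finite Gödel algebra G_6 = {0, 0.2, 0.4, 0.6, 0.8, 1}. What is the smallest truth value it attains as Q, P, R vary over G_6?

The minimum is attained at Q = 0.2, P = 0, R = 0:
  ~Q: Gödel ¬ of 0.2 = 0 (operand ≠ 0)
  (Q | P) = max(0.2, 0) = 0.2
  (Q & R) = min(0.2, 0) = 0
  ((Q | P) | (Q & R)) = max(0.2, 0) = 0.2
  (~Q | ((Q | P) | (Q & R))) = max(0, 0.2) = 0.2
Checking all 216 assignments confirms none give a value below 0.20.

0.20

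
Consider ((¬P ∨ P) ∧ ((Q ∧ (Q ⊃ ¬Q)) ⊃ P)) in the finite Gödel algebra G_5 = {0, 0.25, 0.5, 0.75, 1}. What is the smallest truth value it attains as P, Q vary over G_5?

The minimum is attained at P = 0.25, Q = 0:
  ¬P: Gödel ¬ of 0.25 = 0 (operand ≠ 0)
  (¬P ∨ P) = max(0, 0.25) = 0.25
  ¬Q: Gödel ¬ of 0 = 1 (operand is 0)
  (Q ⊃ ¬Q): 0 ≤ 1, so result = 1
  (Q ∧ (Q ⊃ ¬Q)) = min(0, 1) = 0
  ((Q ∧ (Q ⊃ ¬Q)) ⊃ P): 0 ≤ 0.25, so result = 1
  ((¬P ∨ P) ∧ ((Q ∧ (Q ⊃ ¬Q)) ⊃ P)) = min(0.25, 1) = 0.25
Checking all 25 assignments confirms none give a value below 0.25.

0.25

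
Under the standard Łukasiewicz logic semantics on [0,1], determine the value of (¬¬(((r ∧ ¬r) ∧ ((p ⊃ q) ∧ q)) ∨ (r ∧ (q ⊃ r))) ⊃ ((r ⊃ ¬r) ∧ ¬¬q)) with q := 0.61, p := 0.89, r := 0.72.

¬r: Łukasiewicz ¬ gives 1 − 0.72 = 0.28
(r ∧ ¬r) = min(0.72, 0.28) = 0.28
(p ⊃ q): min(1, 1 − 0.89 + 0.61) = 0.72
((p ⊃ q) ∧ q) = min(0.72, 0.61) = 0.61
((r ∧ ¬r) ∧ ((p ⊃ q) ∧ q)) = min(0.28, 0.61) = 0.28
(q ⊃ r): min(1, 1 − 0.61 + 0.72) = 1
(r ∧ (q ⊃ r)) = min(0.72, 1) = 0.72
(((r ∧ ¬r) ∧ ((p ⊃ q) ∧ q)) ∨ (r ∧ (q ⊃ r))) = max(0.28, 0.72) = 0.72
¬(((r ∧ ¬r) ∧ ((p ⊃ q) ∧ q)) ∨ (r ∧ (q ⊃ r))): Łukasiewicz ¬ gives 1 − 0.72 = 0.28
¬¬(((r ∧ ¬r) ∧ ((p ⊃ q) ∧ q)) ∨ (r ∧ (q ⊃ r))): Łukasiewicz ¬ gives 1 − 0.28 = 0.72
¬r: Łukasiewicz ¬ gives 1 − 0.72 = 0.28
(r ⊃ ¬r): min(1, 1 − 0.72 + 0.28) = 0.56
¬q: Łukasiewicz ¬ gives 1 − 0.61 = 0.39
¬¬q: Łukasiewicz ¬ gives 1 − 0.39 = 0.61
((r ⊃ ¬r) ∧ ¬¬q) = min(0.56, 0.61) = 0.56
(¬¬(((r ∧ ¬r) ∧ ((p ⊃ q) ∧ q)) ∨ (r ∧ (q ⊃ r))) ⊃ ((r ⊃ ¬r) ∧ ¬¬q)): min(1, 1 − 0.72 + 0.56) = 0.84

0.84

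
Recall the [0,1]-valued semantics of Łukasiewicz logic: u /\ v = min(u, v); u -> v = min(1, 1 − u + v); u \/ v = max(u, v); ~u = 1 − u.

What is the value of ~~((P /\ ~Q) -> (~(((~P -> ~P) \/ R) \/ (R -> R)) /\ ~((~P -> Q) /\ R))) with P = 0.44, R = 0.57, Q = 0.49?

~Q: Łukasiewicz ¬ gives 1 − 0.49 = 0.51
(P /\ ~Q) = min(0.44, 0.51) = 0.44
~P: Łukasiewicz ¬ gives 1 − 0.44 = 0.56
~P: Łukasiewicz ¬ gives 1 − 0.44 = 0.56
(~P -> ~P): min(1, 1 − 0.56 + 0.56) = 1
((~P -> ~P) \/ R) = max(1, 0.57) = 1
(R -> R): min(1, 1 − 0.57 + 0.57) = 1
(((~P -> ~P) \/ R) \/ (R -> R)) = max(1, 1) = 1
~(((~P -> ~P) \/ R) \/ (R -> R)): Łukasiewicz ¬ gives 1 − 1 = 0
~P: Łukasiewicz ¬ gives 1 − 0.44 = 0.56
(~P -> Q): min(1, 1 − 0.56 + 0.49) = 0.93
((~P -> Q) /\ R) = min(0.93, 0.57) = 0.57
~((~P -> Q) /\ R): Łukasiewicz ¬ gives 1 − 0.57 = 0.43
(~(((~P -> ~P) \/ R) \/ (R -> R)) /\ ~((~P -> Q) /\ R)) = min(0, 0.43) = 0
((P /\ ~Q) -> (~(((~P -> ~P) \/ R) \/ (R -> R)) /\ ~((~P -> Q) /\ R))): min(1, 1 − 0.44 + 0) = 0.56
~((P /\ ~Q) -> (~(((~P -> ~P) \/ R) \/ (R -> R)) /\ ~((~P -> Q) /\ R))): Łukasiewicz ¬ gives 1 − 0.56 = 0.44
~~((P /\ ~Q) -> (~(((~P -> ~P) \/ R) \/ (R -> R)) /\ ~((~P -> Q) /\ R))): Łukasiewicz ¬ gives 1 − 0.44 = 0.56

0.56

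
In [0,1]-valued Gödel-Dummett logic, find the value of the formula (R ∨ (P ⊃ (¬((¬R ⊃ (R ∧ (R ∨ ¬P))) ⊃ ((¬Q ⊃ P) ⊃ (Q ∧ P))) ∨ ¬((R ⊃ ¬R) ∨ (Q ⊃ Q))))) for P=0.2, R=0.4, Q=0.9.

0.40

¬R: Gödel ¬ of 0.4 = 0 (operand ≠ 0)
¬P: Gödel ¬ of 0.2 = 0 (operand ≠ 0)
(R ∨ ¬P) = max(0.4, 0) = 0.4
(R ∧ (R ∨ ¬P)) = min(0.4, 0.4) = 0.4
(¬R ⊃ (R ∧ (R ∨ ¬P))): 0 ≤ 0.4, so result = 1
¬Q: Gödel ¬ of 0.9 = 0 (operand ≠ 0)
(¬Q ⊃ P): 0 ≤ 0.2, so result = 1
(Q ∧ P) = min(0.9, 0.2) = 0.2
((¬Q ⊃ P) ⊃ (Q ∧ P)): 1 > 0.2, so result = 0.2
((¬R ⊃ (R ∧ (R ∨ ¬P))) ⊃ ((¬Q ⊃ P) ⊃ (Q ∧ P))): 1 > 0.2, so result = 0.2
¬((¬R ⊃ (R ∧ (R ∨ ¬P))) ⊃ ((¬Q ⊃ P) ⊃ (Q ∧ P))): Gödel ¬ of 0.2 = 0 (operand ≠ 0)
¬R: Gödel ¬ of 0.4 = 0 (operand ≠ 0)
(R ⊃ ¬R): 0.4 > 0, so result = 0
(Q ⊃ Q): 0.9 ≤ 0.9, so result = 1
((R ⊃ ¬R) ∨ (Q ⊃ Q)) = max(0, 1) = 1
¬((R ⊃ ¬R) ∨ (Q ⊃ Q)): Gödel ¬ of 1 = 0 (operand ≠ 0)
(¬((¬R ⊃ (R ∧ (R ∨ ¬P))) ⊃ ((¬Q ⊃ P) ⊃ (Q ∧ P))) ∨ ¬((R ⊃ ¬R) ∨ (Q ⊃ Q))) = max(0, 0) = 0
(P ⊃ (¬((¬R ⊃ (R ∧ (R ∨ ¬P))) ⊃ ((¬Q ⊃ P) ⊃ (Q ∧ P))) ∨ ¬((R ⊃ ¬R) ∨ (Q ⊃ Q)))): 0.2 > 0, so result = 0
(R ∨ (P ⊃ (¬((¬R ⊃ (R ∧ (R ∨ ¬P))) ⊃ ((¬Q ⊃ P) ⊃ (Q ∧ P))) ∨ ¬((R ⊃ ¬R) ∨ (Q ⊃ Q))))) = max(0.4, 0) = 0.4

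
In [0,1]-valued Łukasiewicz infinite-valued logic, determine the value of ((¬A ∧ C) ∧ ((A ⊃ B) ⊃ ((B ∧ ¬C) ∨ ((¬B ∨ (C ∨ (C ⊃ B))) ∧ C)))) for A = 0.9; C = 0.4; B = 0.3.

¬A: Łukasiewicz ¬ gives 1 − 0.9 = 0.1
(¬A ∧ C) = min(0.1, 0.4) = 0.1
(A ⊃ B): min(1, 1 − 0.9 + 0.3) = 0.4
¬C: Łukasiewicz ¬ gives 1 − 0.4 = 0.6
(B ∧ ¬C) = min(0.3, 0.6) = 0.3
¬B: Łukasiewicz ¬ gives 1 − 0.3 = 0.7
(C ⊃ B): min(1, 1 − 0.4 + 0.3) = 0.9
(C ∨ (C ⊃ B)) = max(0.4, 0.9) = 0.9
(¬B ∨ (C ∨ (C ⊃ B))) = max(0.7, 0.9) = 0.9
((¬B ∨ (C ∨ (C ⊃ B))) ∧ C) = min(0.9, 0.4) = 0.4
((B ∧ ¬C) ∨ ((¬B ∨ (C ∨ (C ⊃ B))) ∧ C)) = max(0.3, 0.4) = 0.4
((A ⊃ B) ⊃ ((B ∧ ¬C) ∨ ((¬B ∨ (C ∨ (C ⊃ B))) ∧ C))): min(1, 1 − 0.4 + 0.4) = 1
((¬A ∧ C) ∧ ((A ⊃ B) ⊃ ((B ∧ ¬C) ∨ ((¬B ∨ (C ∨ (C ⊃ B))) ∧ C)))) = min(0.1, 1) = 0.1

0.10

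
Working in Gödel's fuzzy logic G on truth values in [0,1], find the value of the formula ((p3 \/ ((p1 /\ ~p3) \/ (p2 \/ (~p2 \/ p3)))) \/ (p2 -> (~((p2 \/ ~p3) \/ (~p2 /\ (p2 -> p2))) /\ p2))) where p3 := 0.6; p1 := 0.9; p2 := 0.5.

0.60

~p3: Gödel ¬ of 0.6 = 0 (operand ≠ 0)
(p1 /\ ~p3) = min(0.9, 0) = 0
~p2: Gödel ¬ of 0.5 = 0 (operand ≠ 0)
(~p2 \/ p3) = max(0, 0.6) = 0.6
(p2 \/ (~p2 \/ p3)) = max(0.5, 0.6) = 0.6
((p1 /\ ~p3) \/ (p2 \/ (~p2 \/ p3))) = max(0, 0.6) = 0.6
(p3 \/ ((p1 /\ ~p3) \/ (p2 \/ (~p2 \/ p3)))) = max(0.6, 0.6) = 0.6
~p3: Gödel ¬ of 0.6 = 0 (operand ≠ 0)
(p2 \/ ~p3) = max(0.5, 0) = 0.5
~p2: Gödel ¬ of 0.5 = 0 (operand ≠ 0)
(p2 -> p2): 0.5 ≤ 0.5, so result = 1
(~p2 /\ (p2 -> p2)) = min(0, 1) = 0
((p2 \/ ~p3) \/ (~p2 /\ (p2 -> p2))) = max(0.5, 0) = 0.5
~((p2 \/ ~p3) \/ (~p2 /\ (p2 -> p2))): Gödel ¬ of 0.5 = 0 (operand ≠ 0)
(~((p2 \/ ~p3) \/ (~p2 /\ (p2 -> p2))) /\ p2) = min(0, 0.5) = 0
(p2 -> (~((p2 \/ ~p3) \/ (~p2 /\ (p2 -> p2))) /\ p2)): 0.5 > 0, so result = 0
((p3 \/ ((p1 /\ ~p3) \/ (p2 \/ (~p2 \/ p3)))) \/ (p2 -> (~((p2 \/ ~p3) \/ (~p2 /\ (p2 -> p2))) /\ p2))) = max(0.6, 0) = 0.6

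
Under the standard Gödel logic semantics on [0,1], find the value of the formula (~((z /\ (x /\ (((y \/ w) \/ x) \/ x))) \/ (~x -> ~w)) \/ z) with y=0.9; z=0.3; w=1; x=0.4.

(y \/ w) = max(0.9, 1) = 1
((y \/ w) \/ x) = max(1, 0.4) = 1
(((y \/ w) \/ x) \/ x) = max(1, 0.4) = 1
(x /\ (((y \/ w) \/ x) \/ x)) = min(0.4, 1) = 0.4
(z /\ (x /\ (((y \/ w) \/ x) \/ x))) = min(0.3, 0.4) = 0.3
~x: Gödel ¬ of 0.4 = 0 (operand ≠ 0)
~w: Gödel ¬ of 1 = 0 (operand ≠ 0)
(~x -> ~w): 0 ≤ 0, so result = 1
((z /\ (x /\ (((y \/ w) \/ x) \/ x))) \/ (~x -> ~w)) = max(0.3, 1) = 1
~((z /\ (x /\ (((y \/ w) \/ x) \/ x))) \/ (~x -> ~w)): Gödel ¬ of 1 = 0 (operand ≠ 0)
(~((z /\ (x /\ (((y \/ w) \/ x) \/ x))) \/ (~x -> ~w)) \/ z) = max(0, 0.3) = 0.3

0.30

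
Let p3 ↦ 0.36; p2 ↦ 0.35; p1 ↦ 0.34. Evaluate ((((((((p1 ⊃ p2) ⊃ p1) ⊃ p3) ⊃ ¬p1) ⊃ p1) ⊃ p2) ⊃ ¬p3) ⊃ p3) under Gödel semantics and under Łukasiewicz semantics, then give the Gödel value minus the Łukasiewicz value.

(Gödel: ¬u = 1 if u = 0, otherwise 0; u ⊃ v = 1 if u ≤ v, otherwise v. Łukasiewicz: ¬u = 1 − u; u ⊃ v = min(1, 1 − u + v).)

Gödel evaluation:
  (p1 ⊃ p2): 0.34 ≤ 0.35, so result = 1
  ((p1 ⊃ p2) ⊃ p1): 1 > 0.34, so result = 0.34
  (((p1 ⊃ p2) ⊃ p1) ⊃ p3): 0.34 ≤ 0.36, so result = 1
  ¬p1: Gödel ¬ of 0.34 = 0 (operand ≠ 0)
  ((((p1 ⊃ p2) ⊃ p1) ⊃ p3) ⊃ ¬p1): 1 > 0, so result = 0
  (((((p1 ⊃ p2) ⊃ p1) ⊃ p3) ⊃ ¬p1) ⊃ p1): 0 ≤ 0.34, so result = 1
  ((((((p1 ⊃ p2) ⊃ p1) ⊃ p3) ⊃ ¬p1) ⊃ p1) ⊃ p2): 1 > 0.35, so result = 0.35
  ¬p3: Gödel ¬ of 0.36 = 0 (operand ≠ 0)
  (((((((p1 ⊃ p2) ⊃ p1) ⊃ p3) ⊃ ¬p1) ⊃ p1) ⊃ p2) ⊃ ¬p3): 0.35 > 0, so result = 0
  ((((((((p1 ⊃ p2) ⊃ p1) ⊃ p3) ⊃ ¬p1) ⊃ p1) ⊃ p2) ⊃ ¬p3) ⊃ p3): 0 ≤ 0.36, so result = 1
  Gödel value = 1
Łukasiewicz evaluation:
  (p1 ⊃ p2): min(1, 1 − 0.34 + 0.35) = 1
  ((p1 ⊃ p2) ⊃ p1): min(1, 1 − 1 + 0.34) = 0.34
  (((p1 ⊃ p2) ⊃ p1) ⊃ p3): min(1, 1 − 0.34 + 0.36) = 1
  ¬p1: Łukasiewicz ¬ gives 1 − 0.34 = 0.66
  ((((p1 ⊃ p2) ⊃ p1) ⊃ p3) ⊃ ¬p1): min(1, 1 − 1 + 0.66) = 0.66
  (((((p1 ⊃ p2) ⊃ p1) ⊃ p3) ⊃ ¬p1) ⊃ p1): min(1, 1 − 0.66 + 0.34) = 0.68
  ((((((p1 ⊃ p2) ⊃ p1) ⊃ p3) ⊃ ¬p1) ⊃ p1) ⊃ p2): min(1, 1 − 0.68 + 0.35) = 0.67
  ¬p3: Łukasiewicz ¬ gives 1 − 0.36 = 0.64
  (((((((p1 ⊃ p2) ⊃ p1) ⊃ p3) ⊃ ¬p1) ⊃ p1) ⊃ p2) ⊃ ¬p3): min(1, 1 − 0.67 + 0.64) = 0.97
  ((((((((p1 ⊃ p2) ⊃ p1) ⊃ p3) ⊃ ¬p1) ⊃ p1) ⊃ p2) ⊃ ¬p3) ⊃ p3): min(1, 1 − 0.97 + 0.36) = 0.39
  Łukasiewicz value = 0.39
Difference: 1 − 0.39 = 0.61

0.61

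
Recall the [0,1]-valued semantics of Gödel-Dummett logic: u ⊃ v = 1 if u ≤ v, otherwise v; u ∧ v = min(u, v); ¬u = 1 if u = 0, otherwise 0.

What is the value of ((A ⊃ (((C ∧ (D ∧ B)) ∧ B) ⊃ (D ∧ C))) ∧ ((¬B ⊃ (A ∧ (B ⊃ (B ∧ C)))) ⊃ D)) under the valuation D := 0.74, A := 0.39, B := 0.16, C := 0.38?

0.74

(D ∧ B) = min(0.74, 0.16) = 0.16
(C ∧ (D ∧ B)) = min(0.38, 0.16) = 0.16
((C ∧ (D ∧ B)) ∧ B) = min(0.16, 0.16) = 0.16
(D ∧ C) = min(0.74, 0.38) = 0.38
(((C ∧ (D ∧ B)) ∧ B) ⊃ (D ∧ C)): 0.16 ≤ 0.38, so result = 1
(A ⊃ (((C ∧ (D ∧ B)) ∧ B) ⊃ (D ∧ C))): 0.39 ≤ 1, so result = 1
¬B: Gödel ¬ of 0.16 = 0 (operand ≠ 0)
(B ∧ C) = min(0.16, 0.38) = 0.16
(B ⊃ (B ∧ C)): 0.16 ≤ 0.16, so result = 1
(A ∧ (B ⊃ (B ∧ C))) = min(0.39, 1) = 0.39
(¬B ⊃ (A ∧ (B ⊃ (B ∧ C)))): 0 ≤ 0.39, so result = 1
((¬B ⊃ (A ∧ (B ⊃ (B ∧ C)))) ⊃ D): 1 > 0.74, so result = 0.74
((A ⊃ (((C ∧ (D ∧ B)) ∧ B) ⊃ (D ∧ C))) ∧ ((¬B ⊃ (A ∧ (B ⊃ (B ∧ C)))) ⊃ D)) = min(1, 0.74) = 0.74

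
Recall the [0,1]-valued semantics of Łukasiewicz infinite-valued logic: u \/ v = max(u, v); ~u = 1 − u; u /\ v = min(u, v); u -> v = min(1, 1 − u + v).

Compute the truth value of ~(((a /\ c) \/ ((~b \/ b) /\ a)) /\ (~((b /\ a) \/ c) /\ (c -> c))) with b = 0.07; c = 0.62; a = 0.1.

0.90

(a /\ c) = min(0.1, 0.62) = 0.1
~b: Łukasiewicz ¬ gives 1 − 0.07 = 0.93
(~b \/ b) = max(0.93, 0.07) = 0.93
((~b \/ b) /\ a) = min(0.93, 0.1) = 0.1
((a /\ c) \/ ((~b \/ b) /\ a)) = max(0.1, 0.1) = 0.1
(b /\ a) = min(0.07, 0.1) = 0.07
((b /\ a) \/ c) = max(0.07, 0.62) = 0.62
~((b /\ a) \/ c): Łukasiewicz ¬ gives 1 − 0.62 = 0.38
(c -> c): min(1, 1 − 0.62 + 0.62) = 1
(~((b /\ a) \/ c) /\ (c -> c)) = min(0.38, 1) = 0.38
(((a /\ c) \/ ((~b \/ b) /\ a)) /\ (~((b /\ a) \/ c) /\ (c -> c))) = min(0.1, 0.38) = 0.1
~(((a /\ c) \/ ((~b \/ b) /\ a)) /\ (~((b /\ a) \/ c) /\ (c -> c))): Łukasiewicz ¬ gives 1 − 0.1 = 0.9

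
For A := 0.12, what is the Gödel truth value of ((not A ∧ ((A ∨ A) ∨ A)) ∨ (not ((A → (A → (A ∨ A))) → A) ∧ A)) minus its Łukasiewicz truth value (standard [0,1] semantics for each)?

-0.12

Gödel evaluation:
  not A: Gödel ¬ of 0.12 = 0 (operand ≠ 0)
  (A ∨ A) = max(0.12, 0.12) = 0.12
  ((A ∨ A) ∨ A) = max(0.12, 0.12) = 0.12
  (not A ∧ ((A ∨ A) ∨ A)) = min(0, 0.12) = 0
  (A ∨ A) = max(0.12, 0.12) = 0.12
  (A → (A ∨ A)): 0.12 ≤ 0.12, so result = 1
  (A → (A → (A ∨ A))): 0.12 ≤ 1, so result = 1
  ((A → (A → (A ∨ A))) → A): 1 > 0.12, so result = 0.12
  not ((A → (A → (A ∨ A))) → A): Gödel ¬ of 0.12 = 0 (operand ≠ 0)
  (not ((A → (A → (A ∨ A))) → A) ∧ A) = min(0, 0.12) = 0
  ((not A ∧ ((A ∨ A) ∨ A)) ∨ (not ((A → (A → (A ∨ A))) → A) ∧ A)) = max(0, 0) = 0
  Gödel value = 0
Łukasiewicz evaluation:
  not A: Łukasiewicz ¬ gives 1 − 0.12 = 0.88
  (A ∨ A) = max(0.12, 0.12) = 0.12
  ((A ∨ A) ∨ A) = max(0.12, 0.12) = 0.12
  (not A ∧ ((A ∨ A) ∨ A)) = min(0.88, 0.12) = 0.12
  (A ∨ A) = max(0.12, 0.12) = 0.12
  (A → (A ∨ A)): min(1, 1 − 0.12 + 0.12) = 1
  (A → (A → (A ∨ A))): min(1, 1 − 0.12 + 1) = 1
  ((A → (A → (A ∨ A))) → A): min(1, 1 − 1 + 0.12) = 0.12
  not ((A → (A → (A ∨ A))) → A): Łukasiewicz ¬ gives 1 − 0.12 = 0.88
  (not ((A → (A → (A ∨ A))) → A) ∧ A) = min(0.88, 0.12) = 0.12
  ((not A ∧ ((A ∨ A) ∨ A)) ∨ (not ((A → (A → (A ∨ A))) → A) ∧ A)) = max(0.12, 0.12) = 0.12
  Łukasiewicz value = 0.12
Difference: 0 − 0.12 = -0.12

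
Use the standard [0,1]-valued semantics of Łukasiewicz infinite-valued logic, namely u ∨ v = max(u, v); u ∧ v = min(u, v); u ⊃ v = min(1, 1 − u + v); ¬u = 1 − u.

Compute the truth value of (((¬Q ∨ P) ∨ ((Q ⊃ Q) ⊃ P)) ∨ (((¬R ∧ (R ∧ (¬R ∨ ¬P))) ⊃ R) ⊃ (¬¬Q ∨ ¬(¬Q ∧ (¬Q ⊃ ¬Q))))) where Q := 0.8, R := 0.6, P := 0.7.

0.80

¬Q: Łukasiewicz ¬ gives 1 − 0.8 = 0.2
(¬Q ∨ P) = max(0.2, 0.7) = 0.7
(Q ⊃ Q): min(1, 1 − 0.8 + 0.8) = 1
((Q ⊃ Q) ⊃ P): min(1, 1 − 1 + 0.7) = 0.7
((¬Q ∨ P) ∨ ((Q ⊃ Q) ⊃ P)) = max(0.7, 0.7) = 0.7
¬R: Łukasiewicz ¬ gives 1 − 0.6 = 0.4
¬R: Łukasiewicz ¬ gives 1 − 0.6 = 0.4
¬P: Łukasiewicz ¬ gives 1 − 0.7 = 0.3
(¬R ∨ ¬P) = max(0.4, 0.3) = 0.4
(R ∧ (¬R ∨ ¬P)) = min(0.6, 0.4) = 0.4
(¬R ∧ (R ∧ (¬R ∨ ¬P))) = min(0.4, 0.4) = 0.4
((¬R ∧ (R ∧ (¬R ∨ ¬P))) ⊃ R): min(1, 1 − 0.4 + 0.6) = 1
¬Q: Łukasiewicz ¬ gives 1 − 0.8 = 0.2
¬¬Q: Łukasiewicz ¬ gives 1 − 0.2 = 0.8
¬Q: Łukasiewicz ¬ gives 1 − 0.8 = 0.2
¬Q: Łukasiewicz ¬ gives 1 − 0.8 = 0.2
¬Q: Łukasiewicz ¬ gives 1 − 0.8 = 0.2
(¬Q ⊃ ¬Q): min(1, 1 − 0.2 + 0.2) = 1
(¬Q ∧ (¬Q ⊃ ¬Q)) = min(0.2, 1) = 0.2
¬(¬Q ∧ (¬Q ⊃ ¬Q)): Łukasiewicz ¬ gives 1 − 0.2 = 0.8
(¬¬Q ∨ ¬(¬Q ∧ (¬Q ⊃ ¬Q))) = max(0.8, 0.8) = 0.8
(((¬R ∧ (R ∧ (¬R ∨ ¬P))) ⊃ R) ⊃ (¬¬Q ∨ ¬(¬Q ∧ (¬Q ⊃ ¬Q)))): min(1, 1 − 1 + 0.8) = 0.8
(((¬Q ∨ P) ∨ ((Q ⊃ Q) ⊃ P)) ∨ (((¬R ∧ (R ∧ (¬R ∨ ¬P))) ⊃ R) ⊃ (¬¬Q ∨ ¬(¬Q ∧ (¬Q ⊃ ¬Q))))) = max(0.7, 0.8) = 0.8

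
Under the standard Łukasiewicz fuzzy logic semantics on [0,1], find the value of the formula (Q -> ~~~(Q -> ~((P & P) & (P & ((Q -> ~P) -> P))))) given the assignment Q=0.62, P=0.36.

(P & P) = min(0.36, 0.36) = 0.36
~P: Łukasiewicz ¬ gives 1 − 0.36 = 0.64
(Q -> ~P): min(1, 1 − 0.62 + 0.64) = 1
((Q -> ~P) -> P): min(1, 1 − 1 + 0.36) = 0.36
(P & ((Q -> ~P) -> P)) = min(0.36, 0.36) = 0.36
((P & P) & (P & ((Q -> ~P) -> P))) = min(0.36, 0.36) = 0.36
~((P & P) & (P & ((Q -> ~P) -> P))): Łukasiewicz ¬ gives 1 − 0.36 = 0.64
(Q -> ~((P & P) & (P & ((Q -> ~P) -> P)))): min(1, 1 − 0.62 + 0.64) = 1
~(Q -> ~((P & P) & (P & ((Q -> ~P) -> P)))): Łukasiewicz ¬ gives 1 − 1 = 0
~~(Q -> ~((P & P) & (P & ((Q -> ~P) -> P)))): Łukasiewicz ¬ gives 1 − 0 = 1
~~~(Q -> ~((P & P) & (P & ((Q -> ~P) -> P)))): Łukasiewicz ¬ gives 1 − 1 = 0
(Q -> ~~~(Q -> ~((P & P) & (P & ((Q -> ~P) -> P))))): min(1, 1 − 0.62 + 0) = 0.38

0.38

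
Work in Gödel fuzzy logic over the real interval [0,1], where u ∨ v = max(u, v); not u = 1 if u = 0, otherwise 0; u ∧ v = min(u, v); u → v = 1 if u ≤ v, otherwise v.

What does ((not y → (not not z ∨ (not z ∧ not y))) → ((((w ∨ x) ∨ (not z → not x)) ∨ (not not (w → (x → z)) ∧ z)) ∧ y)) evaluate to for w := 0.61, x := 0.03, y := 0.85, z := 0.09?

0.85

not y: Gödel ¬ of 0.85 = 0 (operand ≠ 0)
not z: Gödel ¬ of 0.09 = 0 (operand ≠ 0)
not not z: Gödel ¬ of 0 = 1 (operand is 0)
not z: Gödel ¬ of 0.09 = 0 (operand ≠ 0)
not y: Gödel ¬ of 0.85 = 0 (operand ≠ 0)
(not z ∧ not y) = min(0, 0) = 0
(not not z ∨ (not z ∧ not y)) = max(1, 0) = 1
(not y → (not not z ∨ (not z ∧ not y))): 0 ≤ 1, so result = 1
(w ∨ x) = max(0.61, 0.03) = 0.61
not z: Gödel ¬ of 0.09 = 0 (operand ≠ 0)
not x: Gödel ¬ of 0.03 = 0 (operand ≠ 0)
(not z → not x): 0 ≤ 0, so result = 1
((w ∨ x) ∨ (not z → not x)) = max(0.61, 1) = 1
(x → z): 0.03 ≤ 0.09, so result = 1
(w → (x → z)): 0.61 ≤ 1, so result = 1
not (w → (x → z)): Gödel ¬ of 1 = 0 (operand ≠ 0)
not not (w → (x → z)): Gödel ¬ of 0 = 1 (operand is 0)
(not not (w → (x → z)) ∧ z) = min(1, 0.09) = 0.09
(((w ∨ x) ∨ (not z → not x)) ∨ (not not (w → (x → z)) ∧ z)) = max(1, 0.09) = 1
((((w ∨ x) ∨ (not z → not x)) ∨ (not not (w → (x → z)) ∧ z)) ∧ y) = min(1, 0.85) = 0.85
((not y → (not not z ∨ (not z ∧ not y))) → ((((w ∨ x) ∨ (not z → not x)) ∨ (not not (w → (x → z)) ∧ z)) ∧ y)): 1 > 0.85, so result = 0.85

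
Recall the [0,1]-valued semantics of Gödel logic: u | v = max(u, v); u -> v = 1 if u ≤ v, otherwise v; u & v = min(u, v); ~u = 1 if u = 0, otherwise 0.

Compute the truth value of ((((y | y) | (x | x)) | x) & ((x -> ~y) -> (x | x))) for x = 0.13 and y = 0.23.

(y | y) = max(0.23, 0.23) = 0.23
(x | x) = max(0.13, 0.13) = 0.13
((y | y) | (x | x)) = max(0.23, 0.13) = 0.23
(((y | y) | (x | x)) | x) = max(0.23, 0.13) = 0.23
~y: Gödel ¬ of 0.23 = 0 (operand ≠ 0)
(x -> ~y): 0.13 > 0, so result = 0
(x | x) = max(0.13, 0.13) = 0.13
((x -> ~y) -> (x | x)): 0 ≤ 0.13, so result = 1
((((y | y) | (x | x)) | x) & ((x -> ~y) -> (x | x))) = min(0.23, 1) = 0.23

0.23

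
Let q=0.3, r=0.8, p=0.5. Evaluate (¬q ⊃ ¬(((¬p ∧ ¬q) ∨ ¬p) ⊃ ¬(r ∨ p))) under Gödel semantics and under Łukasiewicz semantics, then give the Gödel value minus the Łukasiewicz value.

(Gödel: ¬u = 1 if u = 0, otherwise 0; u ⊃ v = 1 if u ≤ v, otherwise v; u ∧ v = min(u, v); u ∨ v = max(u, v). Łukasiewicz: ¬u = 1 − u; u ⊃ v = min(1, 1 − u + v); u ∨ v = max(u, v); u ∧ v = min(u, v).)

0.40

Gödel evaluation:
  ¬q: Gödel ¬ of 0.3 = 0 (operand ≠ 0)
  ¬p: Gödel ¬ of 0.5 = 0 (operand ≠ 0)
  ¬q: Gödel ¬ of 0.3 = 0 (operand ≠ 0)
  (¬p ∧ ¬q) = min(0, 0) = 0
  ¬p: Gödel ¬ of 0.5 = 0 (operand ≠ 0)
  ((¬p ∧ ¬q) ∨ ¬p) = max(0, 0) = 0
  (r ∨ p) = max(0.8, 0.5) = 0.8
  ¬(r ∨ p): Gödel ¬ of 0.8 = 0 (operand ≠ 0)
  (((¬p ∧ ¬q) ∨ ¬p) ⊃ ¬(r ∨ p)): 0 ≤ 0, so result = 1
  ¬(((¬p ∧ ¬q) ∨ ¬p) ⊃ ¬(r ∨ p)): Gödel ¬ of 1 = 0 (operand ≠ 0)
  (¬q ⊃ ¬(((¬p ∧ ¬q) ∨ ¬p) ⊃ ¬(r ∨ p))): 0 ≤ 0, so result = 1
  Gödel value = 1
Łukasiewicz evaluation:
  ¬q: Łukasiewicz ¬ gives 1 − 0.3 = 0.7
  ¬p: Łukasiewicz ¬ gives 1 − 0.5 = 0.5
  ¬q: Łukasiewicz ¬ gives 1 − 0.3 = 0.7
  (¬p ∧ ¬q) = min(0.5, 0.7) = 0.5
  ¬p: Łukasiewicz ¬ gives 1 − 0.5 = 0.5
  ((¬p ∧ ¬q) ∨ ¬p) = max(0.5, 0.5) = 0.5
  (r ∨ p) = max(0.8, 0.5) = 0.8
  ¬(r ∨ p): Łukasiewicz ¬ gives 1 − 0.8 = 0.2
  (((¬p ∧ ¬q) ∨ ¬p) ⊃ ¬(r ∨ p)): min(1, 1 − 0.5 + 0.2) = 0.7
  ¬(((¬p ∧ ¬q) ∨ ¬p) ⊃ ¬(r ∨ p)): Łukasiewicz ¬ gives 1 − 0.7 = 0.3
  (¬q ⊃ ¬(((¬p ∧ ¬q) ∨ ¬p) ⊃ ¬(r ∨ p))): min(1, 1 − 0.7 + 0.3) = 0.6
  Łukasiewicz value = 0.6
Difference: 1 − 0.6 = 0.40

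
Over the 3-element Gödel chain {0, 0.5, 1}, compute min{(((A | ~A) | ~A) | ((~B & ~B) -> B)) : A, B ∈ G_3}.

0.50

The minimum is attained at A = 0.5, B = 0:
  ~A: Gödel ¬ of 0.5 = 0 (operand ≠ 0)
  (A | ~A) = max(0.5, 0) = 0.5
  ~A: Gödel ¬ of 0.5 = 0 (operand ≠ 0)
  ((A | ~A) | ~A) = max(0.5, 0) = 0.5
  ~B: Gödel ¬ of 0 = 1 (operand is 0)
  ~B: Gödel ¬ of 0 = 1 (operand is 0)
  (~B & ~B) = min(1, 1) = 1
  ((~B & ~B) -> B): 1 > 0, so result = 0
  (((A | ~A) | ~A) | ((~B & ~B) -> B)) = max(0.5, 0) = 0.5
Checking all 9 assignments confirms none give a value below 0.50.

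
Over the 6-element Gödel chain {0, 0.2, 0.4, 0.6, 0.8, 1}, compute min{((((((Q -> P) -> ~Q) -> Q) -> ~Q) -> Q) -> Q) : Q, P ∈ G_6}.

The minimum is attained at Q = 0.2, P = 0:
  (Q -> P): 0.2 > 0, so result = 0
  ~Q: Gödel ¬ of 0.2 = 0 (operand ≠ 0)
  ((Q -> P) -> ~Q): 0 ≤ 0, so result = 1
  (((Q -> P) -> ~Q) -> Q): 1 > 0.2, so result = 0.2
  ~Q: Gödel ¬ of 0.2 = 0 (operand ≠ 0)
  ((((Q -> P) -> ~Q) -> Q) -> ~Q): 0.2 > 0, so result = 0
  (((((Q -> P) -> ~Q) -> Q) -> ~Q) -> Q): 0 ≤ 0.2, so result = 1
  ((((((Q -> P) -> ~Q) -> Q) -> ~Q) -> Q) -> Q): 1 > 0.2, so result = 0.2
Checking all 36 assignments confirms none give a value below 0.20.

0.20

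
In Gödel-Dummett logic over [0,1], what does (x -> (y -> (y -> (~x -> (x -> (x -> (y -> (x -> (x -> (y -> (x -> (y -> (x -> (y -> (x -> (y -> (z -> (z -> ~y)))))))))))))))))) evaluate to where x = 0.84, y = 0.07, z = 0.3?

~x: Gödel ¬ of 0.84 = 0 (operand ≠ 0)
~y: Gödel ¬ of 0.07 = 0 (operand ≠ 0)
(z -> ~y): 0.3 > 0, so result = 0
(z -> (z -> ~y)): 0.3 > 0, so result = 0
(y -> (z -> (z -> ~y))): 0.07 > 0, so result = 0
(x -> (y -> (z -> (z -> ~y)))): 0.84 > 0, so result = 0
(y -> (x -> (y -> (z -> (z -> ~y))))): 0.07 > 0, so result = 0
(x -> (y -> (x -> (y -> (z -> (z -> ~y)))))): 0.84 > 0, so result = 0
(y -> (x -> (y -> (x -> (y -> (z -> (z -> ~y))))))): 0.07 > 0, so result = 0
(x -> (y -> (x -> (y -> (x -> (y -> (z -> (z -> ~y)))))))): 0.84 > 0, so result = 0
(y -> (x -> (y -> (x -> (y -> (x -> (y -> (z -> (z -> ~y))))))))): 0.07 > 0, so result = 0
(x -> (y -> (x -> (y -> (x -> (y -> (x -> (y -> (z -> (z -> ~y)))))))))): 0.84 > 0, so result = 0
(x -> (x -> (y -> (x -> (y -> (x -> (y -> (x -> (y -> (z -> (z -> ~y))))))))))): 0.84 > 0, so result = 0
(y -> (x -> (x -> (y -> (x -> (y -> (x -> (y -> (x -> (y -> (z -> (z -> ~y)))))))))))): 0.07 > 0, so result = 0
(x -> (y -> (x -> (x -> (y -> (x -> (y -> (x -> (y -> (x -> (y -> (z -> (z -> ~y))))))))))))): 0.84 > 0, so result = 0
(x -> (x -> (y -> (x -> (x -> (y -> (x -> (y -> (x -> (y -> (x -> (y -> (z -> (z -> ~y)))))))))))))): 0.84 > 0, so result = 0
(~x -> (x -> (x -> (y -> (x -> (x -> (y -> (x -> (y -> (x -> (y -> (x -> (y -> (z -> (z -> ~y))))))))))))))): 0 ≤ 0, so result = 1
(y -> (~x -> (x -> (x -> (y -> (x -> (x -> (y -> (x -> (y -> (x -> (y -> (x -> (y -> (z -> (z -> ~y)))))))))))))))): 0.07 ≤ 1, so result = 1
(y -> (y -> (~x -> (x -> (x -> (y -> (x -> (x -> (y -> (x -> (y -> (x -> (y -> (x -> (y -> (z -> (z -> ~y))))))))))))))))): 0.07 ≤ 1, so result = 1
(x -> (y -> (y -> (~x -> (x -> (x -> (y -> (x -> (x -> (y -> (x -> (y -> (x -> (y -> (x -> (y -> (z -> (z -> ~y)))))))))))))))))): 0.84 ≤ 1, so result = 1

1.00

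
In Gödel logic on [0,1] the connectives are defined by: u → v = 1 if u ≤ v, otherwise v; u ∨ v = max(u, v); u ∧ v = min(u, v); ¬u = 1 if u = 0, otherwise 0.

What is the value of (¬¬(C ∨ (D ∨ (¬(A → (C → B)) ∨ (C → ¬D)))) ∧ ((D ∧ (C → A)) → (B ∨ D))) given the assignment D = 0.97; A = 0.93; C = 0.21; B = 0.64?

1.00

(C → B): 0.21 ≤ 0.64, so result = 1
(A → (C → B)): 0.93 ≤ 1, so result = 1
¬(A → (C → B)): Gödel ¬ of 1 = 0 (operand ≠ 0)
¬D: Gödel ¬ of 0.97 = 0 (operand ≠ 0)
(C → ¬D): 0.21 > 0, so result = 0
(¬(A → (C → B)) ∨ (C → ¬D)) = max(0, 0) = 0
(D ∨ (¬(A → (C → B)) ∨ (C → ¬D))) = max(0.97, 0) = 0.97
(C ∨ (D ∨ (¬(A → (C → B)) ∨ (C → ¬D)))) = max(0.21, 0.97) = 0.97
¬(C ∨ (D ∨ (¬(A → (C → B)) ∨ (C → ¬D)))): Gödel ¬ of 0.97 = 0 (operand ≠ 0)
¬¬(C ∨ (D ∨ (¬(A → (C → B)) ∨ (C → ¬D)))): Gödel ¬ of 0 = 1 (operand is 0)
(C → A): 0.21 ≤ 0.93, so result = 1
(D ∧ (C → A)) = min(0.97, 1) = 0.97
(B ∨ D) = max(0.64, 0.97) = 0.97
((D ∧ (C → A)) → (B ∨ D)): 0.97 ≤ 0.97, so result = 1
(¬¬(C ∨ (D ∨ (¬(A → (C → B)) ∨ (C → ¬D)))) ∧ ((D ∧ (C → A)) → (B ∨ D))) = min(1, 1) = 1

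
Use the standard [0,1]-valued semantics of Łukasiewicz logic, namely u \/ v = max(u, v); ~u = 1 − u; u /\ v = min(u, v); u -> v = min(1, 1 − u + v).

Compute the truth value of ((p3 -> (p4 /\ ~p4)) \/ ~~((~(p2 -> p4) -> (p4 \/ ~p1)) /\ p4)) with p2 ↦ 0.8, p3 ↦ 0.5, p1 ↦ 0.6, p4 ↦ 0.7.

0.80

~p4: Łukasiewicz ¬ gives 1 − 0.7 = 0.3
(p4 /\ ~p4) = min(0.7, 0.3) = 0.3
(p3 -> (p4 /\ ~p4)): min(1, 1 − 0.5 + 0.3) = 0.8
(p2 -> p4): min(1, 1 − 0.8 + 0.7) = 0.9
~(p2 -> p4): Łukasiewicz ¬ gives 1 − 0.9 = 0.1
~p1: Łukasiewicz ¬ gives 1 − 0.6 = 0.4
(p4 \/ ~p1) = max(0.7, 0.4) = 0.7
(~(p2 -> p4) -> (p4 \/ ~p1)): min(1, 1 − 0.1 + 0.7) = 1
((~(p2 -> p4) -> (p4 \/ ~p1)) /\ p4) = min(1, 0.7) = 0.7
~((~(p2 -> p4) -> (p4 \/ ~p1)) /\ p4): Łukasiewicz ¬ gives 1 − 0.7 = 0.3
~~((~(p2 -> p4) -> (p4 \/ ~p1)) /\ p4): Łukasiewicz ¬ gives 1 − 0.3 = 0.7
((p3 -> (p4 /\ ~p4)) \/ ~~((~(p2 -> p4) -> (p4 \/ ~p1)) /\ p4)) = max(0.8, 0.7) = 0.8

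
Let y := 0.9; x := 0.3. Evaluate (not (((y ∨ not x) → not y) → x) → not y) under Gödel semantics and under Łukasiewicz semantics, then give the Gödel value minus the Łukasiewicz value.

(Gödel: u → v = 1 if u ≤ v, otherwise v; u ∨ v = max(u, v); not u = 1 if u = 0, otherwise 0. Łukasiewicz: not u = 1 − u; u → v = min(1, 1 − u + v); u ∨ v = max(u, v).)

0.00

Gödel evaluation:
  not x: Gödel ¬ of 0.3 = 0 (operand ≠ 0)
  (y ∨ not x) = max(0.9, 0) = 0.9
  not y: Gödel ¬ of 0.9 = 0 (operand ≠ 0)
  ((y ∨ not x) → not y): 0.9 > 0, so result = 0
  (((y ∨ not x) → not y) → x): 0 ≤ 0.3, so result = 1
  not (((y ∨ not x) → not y) → x): Gödel ¬ of 1 = 0 (operand ≠ 0)
  not y: Gödel ¬ of 0.9 = 0 (operand ≠ 0)
  (not (((y ∨ not x) → not y) → x) → not y): 0 ≤ 0, so result = 1
  Gödel value = 1
Łukasiewicz evaluation:
  not x: Łukasiewicz ¬ gives 1 − 0.3 = 0.7
  (y ∨ not x) = max(0.9, 0.7) = 0.9
  not y: Łukasiewicz ¬ gives 1 − 0.9 = 0.1
  ((y ∨ not x) → not y): min(1, 1 − 0.9 + 0.1) = 0.2
  (((y ∨ not x) → not y) → x): min(1, 1 − 0.2 + 0.3) = 1
  not (((y ∨ not x) → not y) → x): Łukasiewicz ¬ gives 1 − 1 = 0
  not y: Łukasiewicz ¬ gives 1 − 0.9 = 0.1
  (not (((y ∨ not x) → not y) → x) → not y): min(1, 1 − 0 + 0.1) = 1
  Łukasiewicz value = 1
Difference: 1 − 1 = 0.00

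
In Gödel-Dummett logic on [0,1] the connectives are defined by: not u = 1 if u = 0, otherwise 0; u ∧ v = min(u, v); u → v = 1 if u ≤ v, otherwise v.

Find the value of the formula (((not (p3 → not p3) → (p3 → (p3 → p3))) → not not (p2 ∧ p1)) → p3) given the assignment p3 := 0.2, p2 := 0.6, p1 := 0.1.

0.20

not p3: Gödel ¬ of 0.2 = 0 (operand ≠ 0)
(p3 → not p3): 0.2 > 0, so result = 0
not (p3 → not p3): Gödel ¬ of 0 = 1 (operand is 0)
(p3 → p3): 0.2 ≤ 0.2, so result = 1
(p3 → (p3 → p3)): 0.2 ≤ 1, so result = 1
(not (p3 → not p3) → (p3 → (p3 → p3))): 1 ≤ 1, so result = 1
(p2 ∧ p1) = min(0.6, 0.1) = 0.1
not (p2 ∧ p1): Gödel ¬ of 0.1 = 0 (operand ≠ 0)
not not (p2 ∧ p1): Gödel ¬ of 0 = 1 (operand is 0)
((not (p3 → not p3) → (p3 → (p3 → p3))) → not not (p2 ∧ p1)): 1 ≤ 1, so result = 1
(((not (p3 → not p3) → (p3 → (p3 → p3))) → not not (p2 ∧ p1)) → p3): 1 > 0.2, so result = 0.2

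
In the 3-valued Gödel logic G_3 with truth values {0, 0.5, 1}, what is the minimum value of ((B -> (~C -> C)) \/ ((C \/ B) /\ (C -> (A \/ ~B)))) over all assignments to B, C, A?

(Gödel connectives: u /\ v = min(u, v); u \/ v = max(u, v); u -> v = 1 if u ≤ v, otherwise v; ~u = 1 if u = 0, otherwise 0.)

The minimum is attained at B = 0.5, C = 0, A = 0:
  ~C: Gödel ¬ of 0 = 1 (operand is 0)
  (~C -> C): 1 > 0, so result = 0
  (B -> (~C -> C)): 0.5 > 0, so result = 0
  (C \/ B) = max(0, 0.5) = 0.5
  ~B: Gödel ¬ of 0.5 = 0 (operand ≠ 0)
  (A \/ ~B) = max(0, 0) = 0
  (C -> (A \/ ~B)): 0 ≤ 0, so result = 1
  ((C \/ B) /\ (C -> (A \/ ~B))) = min(0.5, 1) = 0.5
  ((B -> (~C -> C)) \/ ((C \/ B) /\ (C -> (A \/ ~B)))) = max(0, 0.5) = 0.5
Checking all 27 assignments confirms none give a value below 0.50.

0.50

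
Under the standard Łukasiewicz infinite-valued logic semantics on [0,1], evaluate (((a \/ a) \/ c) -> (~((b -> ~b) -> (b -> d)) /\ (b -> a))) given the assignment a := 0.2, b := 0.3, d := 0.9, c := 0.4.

(a \/ a) = max(0.2, 0.2) = 0.2
((a \/ a) \/ c) = max(0.2, 0.4) = 0.4
~b: Łukasiewicz ¬ gives 1 − 0.3 = 0.7
(b -> ~b): min(1, 1 − 0.3 + 0.7) = 1
(b -> d): min(1, 1 − 0.3 + 0.9) = 1
((b -> ~b) -> (b -> d)): min(1, 1 − 1 + 1) = 1
~((b -> ~b) -> (b -> d)): Łukasiewicz ¬ gives 1 − 1 = 0
(b -> a): min(1, 1 − 0.3 + 0.2) = 0.9
(~((b -> ~b) -> (b -> d)) /\ (b -> a)) = min(0, 0.9) = 0
(((a \/ a) \/ c) -> (~((b -> ~b) -> (b -> d)) /\ (b -> a))): min(1, 1 − 0.4 + 0) = 0.6

0.60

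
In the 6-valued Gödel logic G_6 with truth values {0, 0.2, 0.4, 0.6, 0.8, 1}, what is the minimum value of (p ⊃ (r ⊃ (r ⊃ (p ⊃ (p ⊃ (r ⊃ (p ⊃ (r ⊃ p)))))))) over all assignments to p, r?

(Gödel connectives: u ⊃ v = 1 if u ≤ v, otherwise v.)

Every assignment gives 1. For instance at p = 0, r = 0:
  (r ⊃ p): 0 ≤ 0, so result = 1
  (p ⊃ (r ⊃ p)): 0 ≤ 1, so result = 1
  (r ⊃ (p ⊃ (r ⊃ p))): 0 ≤ 1, so result = 1
  (p ⊃ (r ⊃ (p ⊃ (r ⊃ p)))): 0 ≤ 1, so result = 1
  (p ⊃ (p ⊃ (r ⊃ (p ⊃ (r ⊃ p))))): 0 ≤ 1, so result = 1
  (r ⊃ (p ⊃ (p ⊃ (r ⊃ (p ⊃ (r ⊃ p)))))): 0 ≤ 1, so result = 1
  (r ⊃ (r ⊃ (p ⊃ (p ⊃ (r ⊃ (p ⊃ (r ⊃ p))))))): 0 ≤ 1, so result = 1
  (p ⊃ (r ⊃ (r ⊃ (p ⊃ (p ⊃ (r ⊃ (p ⊃ (r ⊃ p)))))))): 0 ≤ 1, so result = 1
All 36 assignments give value 1 — the formula is a G_6-tautology.

1.00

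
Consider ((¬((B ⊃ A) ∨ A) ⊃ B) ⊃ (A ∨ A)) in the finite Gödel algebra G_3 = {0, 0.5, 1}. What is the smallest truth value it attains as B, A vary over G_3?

The minimum is attained at B = 0, A = 0:
  (B ⊃ A): 0 ≤ 0, so result = 1
  ((B ⊃ A) ∨ A) = max(1, 0) = 1
  ¬((B ⊃ A) ∨ A): Gödel ¬ of 1 = 0 (operand ≠ 0)
  (¬((B ⊃ A) ∨ A) ⊃ B): 0 ≤ 0, so result = 1
  (A ∨ A) = max(0, 0) = 0
  ((¬((B ⊃ A) ∨ A) ⊃ B) ⊃ (A ∨ A)): 1 > 0, so result = 0
Checking all 9 assignments confirms none give a value below 0.00.

0.00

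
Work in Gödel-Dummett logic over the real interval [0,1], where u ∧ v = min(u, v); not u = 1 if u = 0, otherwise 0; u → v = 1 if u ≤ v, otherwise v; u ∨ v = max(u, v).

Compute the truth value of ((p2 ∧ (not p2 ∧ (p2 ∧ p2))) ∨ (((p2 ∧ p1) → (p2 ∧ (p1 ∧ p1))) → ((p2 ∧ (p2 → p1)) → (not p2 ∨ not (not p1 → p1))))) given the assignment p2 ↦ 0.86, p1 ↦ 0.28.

not p2: Gödel ¬ of 0.86 = 0 (operand ≠ 0)
(p2 ∧ p2) = min(0.86, 0.86) = 0.86
(not p2 ∧ (p2 ∧ p2)) = min(0, 0.86) = 0
(p2 ∧ (not p2 ∧ (p2 ∧ p2))) = min(0.86, 0) = 0
(p2 ∧ p1) = min(0.86, 0.28) = 0.28
(p1 ∧ p1) = min(0.28, 0.28) = 0.28
(p2 ∧ (p1 ∧ p1)) = min(0.86, 0.28) = 0.28
((p2 ∧ p1) → (p2 ∧ (p1 ∧ p1))): 0.28 ≤ 0.28, so result = 1
(p2 → p1): 0.86 > 0.28, so result = 0.28
(p2 ∧ (p2 → p1)) = min(0.86, 0.28) = 0.28
not p2: Gödel ¬ of 0.86 = 0 (operand ≠ 0)
not p1: Gödel ¬ of 0.28 = 0 (operand ≠ 0)
(not p1 → p1): 0 ≤ 0.28, so result = 1
not (not p1 → p1): Gödel ¬ of 1 = 0 (operand ≠ 0)
(not p2 ∨ not (not p1 → p1)) = max(0, 0) = 0
((p2 ∧ (p2 → p1)) → (not p2 ∨ not (not p1 → p1))): 0.28 > 0, so result = 0
(((p2 ∧ p1) → (p2 ∧ (p1 ∧ p1))) → ((p2 ∧ (p2 → p1)) → (not p2 ∨ not (not p1 → p1)))): 1 > 0, so result = 0
((p2 ∧ (not p2 ∧ (p2 ∧ p2))) ∨ (((p2 ∧ p1) → (p2 ∧ (p1 ∧ p1))) → ((p2 ∧ (p2 → p1)) → (not p2 ∨ not (not p1 → p1))))) = max(0, 0) = 0

0.00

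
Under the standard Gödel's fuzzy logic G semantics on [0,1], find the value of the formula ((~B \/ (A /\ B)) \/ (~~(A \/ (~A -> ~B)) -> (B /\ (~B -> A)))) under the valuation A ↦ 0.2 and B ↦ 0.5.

~B: Gödel ¬ of 0.5 = 0 (operand ≠ 0)
(A /\ B) = min(0.2, 0.5) = 0.2
(~B \/ (A /\ B)) = max(0, 0.2) = 0.2
~A: Gödel ¬ of 0.2 = 0 (operand ≠ 0)
~B: Gödel ¬ of 0.5 = 0 (operand ≠ 0)
(~A -> ~B): 0 ≤ 0, so result = 1
(A \/ (~A -> ~B)) = max(0.2, 1) = 1
~(A \/ (~A -> ~B)): Gödel ¬ of 1 = 0 (operand ≠ 0)
~~(A \/ (~A -> ~B)): Gödel ¬ of 0 = 1 (operand is 0)
~B: Gödel ¬ of 0.5 = 0 (operand ≠ 0)
(~B -> A): 0 ≤ 0.2, so result = 1
(B /\ (~B -> A)) = min(0.5, 1) = 0.5
(~~(A \/ (~A -> ~B)) -> (B /\ (~B -> A))): 1 > 0.5, so result = 0.5
((~B \/ (A /\ B)) \/ (~~(A \/ (~A -> ~B)) -> (B /\ (~B -> A)))) = max(0.2, 0.5) = 0.5

0.50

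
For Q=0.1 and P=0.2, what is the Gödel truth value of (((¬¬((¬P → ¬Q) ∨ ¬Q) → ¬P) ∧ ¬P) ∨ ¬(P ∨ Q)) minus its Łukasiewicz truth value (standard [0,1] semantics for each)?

-0.80

Gödel evaluation:
  ¬P: Gödel ¬ of 0.2 = 0 (operand ≠ 0)
  ¬Q: Gödel ¬ of 0.1 = 0 (operand ≠ 0)
  (¬P → ¬Q): 0 ≤ 0, so result = 1
  ¬Q: Gödel ¬ of 0.1 = 0 (operand ≠ 0)
  ((¬P → ¬Q) ∨ ¬Q) = max(1, 0) = 1
  ¬((¬P → ¬Q) ∨ ¬Q): Gödel ¬ of 1 = 0 (operand ≠ 0)
  ¬¬((¬P → ¬Q) ∨ ¬Q): Gödel ¬ of 0 = 1 (operand is 0)
  ¬P: Gödel ¬ of 0.2 = 0 (operand ≠ 0)
  (¬¬((¬P → ¬Q) ∨ ¬Q) → ¬P): 1 > 0, so result = 0
  ¬P: Gödel ¬ of 0.2 = 0 (operand ≠ 0)
  ((¬¬((¬P → ¬Q) ∨ ¬Q) → ¬P) ∧ ¬P) = min(0, 0) = 0
  (P ∨ Q) = max(0.2, 0.1) = 0.2
  ¬(P ∨ Q): Gödel ¬ of 0.2 = 0 (operand ≠ 0)
  (((¬¬((¬P → ¬Q) ∨ ¬Q) → ¬P) ∧ ¬P) ∨ ¬(P ∨ Q)) = max(0, 0) = 0
  Gödel value = 0
Łukasiewicz evaluation:
  ¬P: Łukasiewicz ¬ gives 1 − 0.2 = 0.8
  ¬Q: Łukasiewicz ¬ gives 1 − 0.1 = 0.9
  (¬P → ¬Q): min(1, 1 − 0.8 + 0.9) = 1
  ¬Q: Łukasiewicz ¬ gives 1 − 0.1 = 0.9
  ((¬P → ¬Q) ∨ ¬Q) = max(1, 0.9) = 1
  ¬((¬P → ¬Q) ∨ ¬Q): Łukasiewicz ¬ gives 1 − 1 = 0
  ¬¬((¬P → ¬Q) ∨ ¬Q): Łukasiewicz ¬ gives 1 − 0 = 1
  ¬P: Łukasiewicz ¬ gives 1 − 0.2 = 0.8
  (¬¬((¬P → ¬Q) ∨ ¬Q) → ¬P): min(1, 1 − 1 + 0.8) = 0.8
  ¬P: Łukasiewicz ¬ gives 1 − 0.2 = 0.8
  ((¬¬((¬P → ¬Q) ∨ ¬Q) → ¬P) ∧ ¬P) = min(0.8, 0.8) = 0.8
  (P ∨ Q) = max(0.2, 0.1) = 0.2
  ¬(P ∨ Q): Łukasiewicz ¬ gives 1 − 0.2 = 0.8
  (((¬¬((¬P → ¬Q) ∨ ¬Q) → ¬P) ∧ ¬P) ∨ ¬(P ∨ Q)) = max(0.8, 0.8) = 0.8
  Łukasiewicz value = 0.8
Difference: 0 − 0.8 = -0.80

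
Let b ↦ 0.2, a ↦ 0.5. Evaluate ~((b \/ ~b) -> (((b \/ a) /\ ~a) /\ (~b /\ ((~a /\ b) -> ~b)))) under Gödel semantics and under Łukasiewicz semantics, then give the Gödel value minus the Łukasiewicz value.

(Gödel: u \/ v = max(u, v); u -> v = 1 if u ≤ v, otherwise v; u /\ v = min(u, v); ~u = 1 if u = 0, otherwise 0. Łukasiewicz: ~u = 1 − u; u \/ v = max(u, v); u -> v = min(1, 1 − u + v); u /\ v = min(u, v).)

Gödel evaluation:
  ~b: Gödel ¬ of 0.2 = 0 (operand ≠ 0)
  (b \/ ~b) = max(0.2, 0) = 0.2
  (b \/ a) = max(0.2, 0.5) = 0.5
  ~a: Gödel ¬ of 0.5 = 0 (operand ≠ 0)
  ((b \/ a) /\ ~a) = min(0.5, 0) = 0
  ~b: Gödel ¬ of 0.2 = 0 (operand ≠ 0)
  ~a: Gödel ¬ of 0.5 = 0 (operand ≠ 0)
  (~a /\ b) = min(0, 0.2) = 0
  ~b: Gödel ¬ of 0.2 = 0 (operand ≠ 0)
  ((~a /\ b) -> ~b): 0 ≤ 0, so result = 1
  (~b /\ ((~a /\ b) -> ~b)) = min(0, 1) = 0
  (((b \/ a) /\ ~a) /\ (~b /\ ((~a /\ b) -> ~b))) = min(0, 0) = 0
  ((b \/ ~b) -> (((b \/ a) /\ ~a) /\ (~b /\ ((~a /\ b) -> ~b)))): 0.2 > 0, so result = 0
  ~((b \/ ~b) -> (((b \/ a) /\ ~a) /\ (~b /\ ((~a /\ b) -> ~b)))): Gödel ¬ of 0 = 1 (operand is 0)
  Gödel value = 1
Łukasiewicz evaluation:
  ~b: Łukasiewicz ¬ gives 1 − 0.2 = 0.8
  (b \/ ~b) = max(0.2, 0.8) = 0.8
  (b \/ a) = max(0.2, 0.5) = 0.5
  ~a: Łukasiewicz ¬ gives 1 − 0.5 = 0.5
  ((b \/ a) /\ ~a) = min(0.5, 0.5) = 0.5
  ~b: Łukasiewicz ¬ gives 1 − 0.2 = 0.8
  ~a: Łukasiewicz ¬ gives 1 − 0.5 = 0.5
  (~a /\ b) = min(0.5, 0.2) = 0.2
  ~b: Łukasiewicz ¬ gives 1 − 0.2 = 0.8
  ((~a /\ b) -> ~b): min(1, 1 − 0.2 + 0.8) = 1
  (~b /\ ((~a /\ b) -> ~b)) = min(0.8, 1) = 0.8
  (((b \/ a) /\ ~a) /\ (~b /\ ((~a /\ b) -> ~b))) = min(0.5, 0.8) = 0.5
  ((b \/ ~b) -> (((b \/ a) /\ ~a) /\ (~b /\ ((~a /\ b) -> ~b)))): min(1, 1 − 0.8 + 0.5) = 0.7
  ~((b \/ ~b) -> (((b \/ a) /\ ~a) /\ (~b /\ ((~a /\ b) -> ~b)))): Łukasiewicz ¬ gives 1 − 0.7 = 0.3
  Łukasiewicz value = 0.3
Difference: 1 − 0.3 = 0.70

0.70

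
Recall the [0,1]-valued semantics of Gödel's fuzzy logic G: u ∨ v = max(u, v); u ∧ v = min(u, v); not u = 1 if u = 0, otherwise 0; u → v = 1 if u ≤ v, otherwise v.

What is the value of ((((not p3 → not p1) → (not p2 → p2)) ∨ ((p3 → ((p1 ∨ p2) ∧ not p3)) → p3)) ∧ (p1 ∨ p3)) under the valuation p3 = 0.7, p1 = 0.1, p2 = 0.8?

0.70

not p3: Gödel ¬ of 0.7 = 0 (operand ≠ 0)
not p1: Gödel ¬ of 0.1 = 0 (operand ≠ 0)
(not p3 → not p1): 0 ≤ 0, so result = 1
not p2: Gödel ¬ of 0.8 = 0 (operand ≠ 0)
(not p2 → p2): 0 ≤ 0.8, so result = 1
((not p3 → not p1) → (not p2 → p2)): 1 ≤ 1, so result = 1
(p1 ∨ p2) = max(0.1, 0.8) = 0.8
not p3: Gödel ¬ of 0.7 = 0 (operand ≠ 0)
((p1 ∨ p2) ∧ not p3) = min(0.8, 0) = 0
(p3 → ((p1 ∨ p2) ∧ not p3)): 0.7 > 0, so result = 0
((p3 → ((p1 ∨ p2) ∧ not p3)) → p3): 0 ≤ 0.7, so result = 1
(((not p3 → not p1) → (not p2 → p2)) ∨ ((p3 → ((p1 ∨ p2) ∧ not p3)) → p3)) = max(1, 1) = 1
(p1 ∨ p3) = max(0.1, 0.7) = 0.7
((((not p3 → not p1) → (not p2 → p2)) ∨ ((p3 → ((p1 ∨ p2) ∧ not p3)) → p3)) ∧ (p1 ∨ p3)) = min(1, 0.7) = 0.7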